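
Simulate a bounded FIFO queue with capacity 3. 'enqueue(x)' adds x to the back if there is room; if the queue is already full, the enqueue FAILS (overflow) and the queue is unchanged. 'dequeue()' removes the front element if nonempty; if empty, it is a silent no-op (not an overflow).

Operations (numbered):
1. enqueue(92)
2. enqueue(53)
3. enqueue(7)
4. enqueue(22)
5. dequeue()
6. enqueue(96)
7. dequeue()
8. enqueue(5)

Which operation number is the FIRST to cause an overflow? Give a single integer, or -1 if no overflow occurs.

1. enqueue(92): size=1
2. enqueue(53): size=2
3. enqueue(7): size=3
4. enqueue(22): size=3=cap → OVERFLOW (fail)
5. dequeue(): size=2
6. enqueue(96): size=3
7. dequeue(): size=2
8. enqueue(5): size=3

Answer: 4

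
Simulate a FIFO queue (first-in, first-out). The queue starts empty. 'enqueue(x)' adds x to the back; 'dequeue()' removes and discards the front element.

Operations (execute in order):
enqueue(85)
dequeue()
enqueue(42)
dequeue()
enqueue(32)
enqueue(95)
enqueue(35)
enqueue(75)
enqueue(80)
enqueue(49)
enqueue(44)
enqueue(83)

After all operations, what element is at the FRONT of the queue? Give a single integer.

Answer: 32

Derivation:
enqueue(85): queue = [85]
dequeue(): queue = []
enqueue(42): queue = [42]
dequeue(): queue = []
enqueue(32): queue = [32]
enqueue(95): queue = [32, 95]
enqueue(35): queue = [32, 95, 35]
enqueue(75): queue = [32, 95, 35, 75]
enqueue(80): queue = [32, 95, 35, 75, 80]
enqueue(49): queue = [32, 95, 35, 75, 80, 49]
enqueue(44): queue = [32, 95, 35, 75, 80, 49, 44]
enqueue(83): queue = [32, 95, 35, 75, 80, 49, 44, 83]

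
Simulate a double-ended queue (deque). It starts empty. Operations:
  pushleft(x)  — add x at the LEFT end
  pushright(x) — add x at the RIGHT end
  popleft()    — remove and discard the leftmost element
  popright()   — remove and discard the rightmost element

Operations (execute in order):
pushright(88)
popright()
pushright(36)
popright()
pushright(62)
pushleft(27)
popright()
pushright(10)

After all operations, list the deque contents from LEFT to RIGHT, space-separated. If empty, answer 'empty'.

pushright(88): [88]
popright(): []
pushright(36): [36]
popright(): []
pushright(62): [62]
pushleft(27): [27, 62]
popright(): [27]
pushright(10): [27, 10]

Answer: 27 10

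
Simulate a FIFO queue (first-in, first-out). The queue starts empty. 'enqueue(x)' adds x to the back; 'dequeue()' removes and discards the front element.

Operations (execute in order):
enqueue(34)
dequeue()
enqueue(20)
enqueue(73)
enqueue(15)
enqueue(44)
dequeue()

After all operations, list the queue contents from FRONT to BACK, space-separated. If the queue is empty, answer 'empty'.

Answer: 73 15 44

Derivation:
enqueue(34): [34]
dequeue(): []
enqueue(20): [20]
enqueue(73): [20, 73]
enqueue(15): [20, 73, 15]
enqueue(44): [20, 73, 15, 44]
dequeue(): [73, 15, 44]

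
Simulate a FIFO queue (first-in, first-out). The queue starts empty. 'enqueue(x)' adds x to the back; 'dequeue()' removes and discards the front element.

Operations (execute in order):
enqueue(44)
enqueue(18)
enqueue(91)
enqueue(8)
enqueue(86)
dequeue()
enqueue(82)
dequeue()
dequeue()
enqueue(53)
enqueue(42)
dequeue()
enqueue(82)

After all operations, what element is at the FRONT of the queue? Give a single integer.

enqueue(44): queue = [44]
enqueue(18): queue = [44, 18]
enqueue(91): queue = [44, 18, 91]
enqueue(8): queue = [44, 18, 91, 8]
enqueue(86): queue = [44, 18, 91, 8, 86]
dequeue(): queue = [18, 91, 8, 86]
enqueue(82): queue = [18, 91, 8, 86, 82]
dequeue(): queue = [91, 8, 86, 82]
dequeue(): queue = [8, 86, 82]
enqueue(53): queue = [8, 86, 82, 53]
enqueue(42): queue = [8, 86, 82, 53, 42]
dequeue(): queue = [86, 82, 53, 42]
enqueue(82): queue = [86, 82, 53, 42, 82]

Answer: 86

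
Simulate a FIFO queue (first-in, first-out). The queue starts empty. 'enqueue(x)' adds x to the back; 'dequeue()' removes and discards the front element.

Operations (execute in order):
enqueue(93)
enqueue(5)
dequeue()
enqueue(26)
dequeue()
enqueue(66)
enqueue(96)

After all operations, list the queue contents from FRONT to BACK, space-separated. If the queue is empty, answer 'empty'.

enqueue(93): [93]
enqueue(5): [93, 5]
dequeue(): [5]
enqueue(26): [5, 26]
dequeue(): [26]
enqueue(66): [26, 66]
enqueue(96): [26, 66, 96]

Answer: 26 66 96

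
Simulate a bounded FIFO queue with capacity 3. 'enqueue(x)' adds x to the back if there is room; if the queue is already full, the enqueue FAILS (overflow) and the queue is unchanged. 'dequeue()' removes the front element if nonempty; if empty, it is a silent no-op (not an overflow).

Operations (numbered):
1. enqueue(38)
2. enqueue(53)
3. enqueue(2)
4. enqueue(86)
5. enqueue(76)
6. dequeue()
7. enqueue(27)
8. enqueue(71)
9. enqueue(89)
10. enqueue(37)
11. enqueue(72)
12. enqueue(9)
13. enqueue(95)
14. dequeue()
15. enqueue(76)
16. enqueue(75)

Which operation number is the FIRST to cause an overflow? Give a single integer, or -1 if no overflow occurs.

Answer: 4

Derivation:
1. enqueue(38): size=1
2. enqueue(53): size=2
3. enqueue(2): size=3
4. enqueue(86): size=3=cap → OVERFLOW (fail)
5. enqueue(76): size=3=cap → OVERFLOW (fail)
6. dequeue(): size=2
7. enqueue(27): size=3
8. enqueue(71): size=3=cap → OVERFLOW (fail)
9. enqueue(89): size=3=cap → OVERFLOW (fail)
10. enqueue(37): size=3=cap → OVERFLOW (fail)
11. enqueue(72): size=3=cap → OVERFLOW (fail)
12. enqueue(9): size=3=cap → OVERFLOW (fail)
13. enqueue(95): size=3=cap → OVERFLOW (fail)
14. dequeue(): size=2
15. enqueue(76): size=3
16. enqueue(75): size=3=cap → OVERFLOW (fail)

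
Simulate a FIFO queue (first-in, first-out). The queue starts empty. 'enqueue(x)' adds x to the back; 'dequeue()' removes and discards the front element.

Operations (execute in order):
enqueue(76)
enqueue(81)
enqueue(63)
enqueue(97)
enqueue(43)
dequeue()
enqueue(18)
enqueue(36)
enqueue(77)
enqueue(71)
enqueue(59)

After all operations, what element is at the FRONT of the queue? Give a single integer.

enqueue(76): queue = [76]
enqueue(81): queue = [76, 81]
enqueue(63): queue = [76, 81, 63]
enqueue(97): queue = [76, 81, 63, 97]
enqueue(43): queue = [76, 81, 63, 97, 43]
dequeue(): queue = [81, 63, 97, 43]
enqueue(18): queue = [81, 63, 97, 43, 18]
enqueue(36): queue = [81, 63, 97, 43, 18, 36]
enqueue(77): queue = [81, 63, 97, 43, 18, 36, 77]
enqueue(71): queue = [81, 63, 97, 43, 18, 36, 77, 71]
enqueue(59): queue = [81, 63, 97, 43, 18, 36, 77, 71, 59]

Answer: 81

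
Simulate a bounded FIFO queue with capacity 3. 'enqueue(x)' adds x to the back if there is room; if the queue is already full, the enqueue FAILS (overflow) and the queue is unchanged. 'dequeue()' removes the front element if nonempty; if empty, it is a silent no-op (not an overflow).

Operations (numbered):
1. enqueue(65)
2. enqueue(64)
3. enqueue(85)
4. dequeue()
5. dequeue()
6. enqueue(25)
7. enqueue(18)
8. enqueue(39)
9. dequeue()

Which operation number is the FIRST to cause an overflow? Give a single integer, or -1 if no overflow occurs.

Answer: 8

Derivation:
1. enqueue(65): size=1
2. enqueue(64): size=2
3. enqueue(85): size=3
4. dequeue(): size=2
5. dequeue(): size=1
6. enqueue(25): size=2
7. enqueue(18): size=3
8. enqueue(39): size=3=cap → OVERFLOW (fail)
9. dequeue(): size=2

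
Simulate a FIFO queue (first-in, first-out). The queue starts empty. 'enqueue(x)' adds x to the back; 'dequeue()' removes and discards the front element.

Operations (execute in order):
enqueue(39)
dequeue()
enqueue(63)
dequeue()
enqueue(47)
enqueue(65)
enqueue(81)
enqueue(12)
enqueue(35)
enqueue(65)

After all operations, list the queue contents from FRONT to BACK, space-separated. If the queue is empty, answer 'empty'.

enqueue(39): [39]
dequeue(): []
enqueue(63): [63]
dequeue(): []
enqueue(47): [47]
enqueue(65): [47, 65]
enqueue(81): [47, 65, 81]
enqueue(12): [47, 65, 81, 12]
enqueue(35): [47, 65, 81, 12, 35]
enqueue(65): [47, 65, 81, 12, 35, 65]

Answer: 47 65 81 12 35 65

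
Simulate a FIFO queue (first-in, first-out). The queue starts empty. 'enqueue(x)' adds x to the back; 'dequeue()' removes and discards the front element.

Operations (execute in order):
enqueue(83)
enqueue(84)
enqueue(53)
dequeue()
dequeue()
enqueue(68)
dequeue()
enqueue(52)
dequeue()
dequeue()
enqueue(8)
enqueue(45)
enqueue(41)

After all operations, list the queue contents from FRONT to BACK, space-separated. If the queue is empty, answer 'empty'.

enqueue(83): [83]
enqueue(84): [83, 84]
enqueue(53): [83, 84, 53]
dequeue(): [84, 53]
dequeue(): [53]
enqueue(68): [53, 68]
dequeue(): [68]
enqueue(52): [68, 52]
dequeue(): [52]
dequeue(): []
enqueue(8): [8]
enqueue(45): [8, 45]
enqueue(41): [8, 45, 41]

Answer: 8 45 41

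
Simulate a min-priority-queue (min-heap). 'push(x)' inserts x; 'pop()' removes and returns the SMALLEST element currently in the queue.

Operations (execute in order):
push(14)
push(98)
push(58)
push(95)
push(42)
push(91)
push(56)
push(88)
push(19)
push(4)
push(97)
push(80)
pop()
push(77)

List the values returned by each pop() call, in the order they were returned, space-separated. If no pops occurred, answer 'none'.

push(14): heap contents = [14]
push(98): heap contents = [14, 98]
push(58): heap contents = [14, 58, 98]
push(95): heap contents = [14, 58, 95, 98]
push(42): heap contents = [14, 42, 58, 95, 98]
push(91): heap contents = [14, 42, 58, 91, 95, 98]
push(56): heap contents = [14, 42, 56, 58, 91, 95, 98]
push(88): heap contents = [14, 42, 56, 58, 88, 91, 95, 98]
push(19): heap contents = [14, 19, 42, 56, 58, 88, 91, 95, 98]
push(4): heap contents = [4, 14, 19, 42, 56, 58, 88, 91, 95, 98]
push(97): heap contents = [4, 14, 19, 42, 56, 58, 88, 91, 95, 97, 98]
push(80): heap contents = [4, 14, 19, 42, 56, 58, 80, 88, 91, 95, 97, 98]
pop() → 4: heap contents = [14, 19, 42, 56, 58, 80, 88, 91, 95, 97, 98]
push(77): heap contents = [14, 19, 42, 56, 58, 77, 80, 88, 91, 95, 97, 98]

Answer: 4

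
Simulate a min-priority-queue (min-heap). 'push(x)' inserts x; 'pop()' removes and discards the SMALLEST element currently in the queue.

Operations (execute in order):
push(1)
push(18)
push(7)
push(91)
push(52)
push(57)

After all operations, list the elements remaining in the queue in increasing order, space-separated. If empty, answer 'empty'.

push(1): heap contents = [1]
push(18): heap contents = [1, 18]
push(7): heap contents = [1, 7, 18]
push(91): heap contents = [1, 7, 18, 91]
push(52): heap contents = [1, 7, 18, 52, 91]
push(57): heap contents = [1, 7, 18, 52, 57, 91]

Answer: 1 7 18 52 57 91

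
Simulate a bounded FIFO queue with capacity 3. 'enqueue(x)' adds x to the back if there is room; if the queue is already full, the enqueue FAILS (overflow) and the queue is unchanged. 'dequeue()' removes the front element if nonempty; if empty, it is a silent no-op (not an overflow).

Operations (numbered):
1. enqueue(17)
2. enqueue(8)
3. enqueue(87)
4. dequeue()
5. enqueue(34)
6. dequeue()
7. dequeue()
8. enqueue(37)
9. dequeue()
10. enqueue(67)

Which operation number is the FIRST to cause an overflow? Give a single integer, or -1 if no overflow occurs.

Answer: -1

Derivation:
1. enqueue(17): size=1
2. enqueue(8): size=2
3. enqueue(87): size=3
4. dequeue(): size=2
5. enqueue(34): size=3
6. dequeue(): size=2
7. dequeue(): size=1
8. enqueue(37): size=2
9. dequeue(): size=1
10. enqueue(67): size=2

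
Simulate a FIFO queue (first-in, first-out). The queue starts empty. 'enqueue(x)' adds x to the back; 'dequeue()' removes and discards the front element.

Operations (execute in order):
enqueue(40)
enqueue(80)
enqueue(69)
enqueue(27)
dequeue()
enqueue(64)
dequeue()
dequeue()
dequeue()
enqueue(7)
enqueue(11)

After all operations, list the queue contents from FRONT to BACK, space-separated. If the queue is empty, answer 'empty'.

Answer: 64 7 11

Derivation:
enqueue(40): [40]
enqueue(80): [40, 80]
enqueue(69): [40, 80, 69]
enqueue(27): [40, 80, 69, 27]
dequeue(): [80, 69, 27]
enqueue(64): [80, 69, 27, 64]
dequeue(): [69, 27, 64]
dequeue(): [27, 64]
dequeue(): [64]
enqueue(7): [64, 7]
enqueue(11): [64, 7, 11]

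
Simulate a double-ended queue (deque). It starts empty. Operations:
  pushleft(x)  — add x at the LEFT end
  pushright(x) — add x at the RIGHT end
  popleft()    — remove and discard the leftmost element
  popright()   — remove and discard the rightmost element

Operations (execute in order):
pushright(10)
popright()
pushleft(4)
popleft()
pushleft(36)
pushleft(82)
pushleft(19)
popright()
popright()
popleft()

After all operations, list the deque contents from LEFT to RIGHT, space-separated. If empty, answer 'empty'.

pushright(10): [10]
popright(): []
pushleft(4): [4]
popleft(): []
pushleft(36): [36]
pushleft(82): [82, 36]
pushleft(19): [19, 82, 36]
popright(): [19, 82]
popright(): [19]
popleft(): []

Answer: empty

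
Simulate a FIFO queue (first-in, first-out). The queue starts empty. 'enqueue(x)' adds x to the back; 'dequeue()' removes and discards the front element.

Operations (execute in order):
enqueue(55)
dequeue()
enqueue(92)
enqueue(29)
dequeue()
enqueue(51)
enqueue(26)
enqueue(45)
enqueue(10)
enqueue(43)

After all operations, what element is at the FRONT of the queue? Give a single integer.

enqueue(55): queue = [55]
dequeue(): queue = []
enqueue(92): queue = [92]
enqueue(29): queue = [92, 29]
dequeue(): queue = [29]
enqueue(51): queue = [29, 51]
enqueue(26): queue = [29, 51, 26]
enqueue(45): queue = [29, 51, 26, 45]
enqueue(10): queue = [29, 51, 26, 45, 10]
enqueue(43): queue = [29, 51, 26, 45, 10, 43]

Answer: 29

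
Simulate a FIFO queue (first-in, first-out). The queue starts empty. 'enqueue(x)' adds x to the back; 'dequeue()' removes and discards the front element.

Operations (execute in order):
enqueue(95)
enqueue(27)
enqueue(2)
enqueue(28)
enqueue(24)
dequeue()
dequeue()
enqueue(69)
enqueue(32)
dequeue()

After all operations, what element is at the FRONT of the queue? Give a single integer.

enqueue(95): queue = [95]
enqueue(27): queue = [95, 27]
enqueue(2): queue = [95, 27, 2]
enqueue(28): queue = [95, 27, 2, 28]
enqueue(24): queue = [95, 27, 2, 28, 24]
dequeue(): queue = [27, 2, 28, 24]
dequeue(): queue = [2, 28, 24]
enqueue(69): queue = [2, 28, 24, 69]
enqueue(32): queue = [2, 28, 24, 69, 32]
dequeue(): queue = [28, 24, 69, 32]

Answer: 28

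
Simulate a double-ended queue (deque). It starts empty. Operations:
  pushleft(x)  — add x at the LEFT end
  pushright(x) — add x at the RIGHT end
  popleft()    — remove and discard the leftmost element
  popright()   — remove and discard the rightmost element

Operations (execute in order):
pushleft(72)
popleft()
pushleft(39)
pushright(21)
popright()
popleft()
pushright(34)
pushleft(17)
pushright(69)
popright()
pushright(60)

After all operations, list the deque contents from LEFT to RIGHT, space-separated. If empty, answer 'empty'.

Answer: 17 34 60

Derivation:
pushleft(72): [72]
popleft(): []
pushleft(39): [39]
pushright(21): [39, 21]
popright(): [39]
popleft(): []
pushright(34): [34]
pushleft(17): [17, 34]
pushright(69): [17, 34, 69]
popright(): [17, 34]
pushright(60): [17, 34, 60]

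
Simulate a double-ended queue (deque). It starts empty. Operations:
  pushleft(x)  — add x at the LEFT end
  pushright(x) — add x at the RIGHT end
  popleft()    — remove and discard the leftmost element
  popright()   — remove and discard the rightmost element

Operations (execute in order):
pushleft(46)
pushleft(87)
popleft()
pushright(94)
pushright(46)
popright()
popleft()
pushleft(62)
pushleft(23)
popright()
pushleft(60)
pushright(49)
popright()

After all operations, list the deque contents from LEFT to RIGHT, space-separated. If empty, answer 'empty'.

Answer: 60 23 62

Derivation:
pushleft(46): [46]
pushleft(87): [87, 46]
popleft(): [46]
pushright(94): [46, 94]
pushright(46): [46, 94, 46]
popright(): [46, 94]
popleft(): [94]
pushleft(62): [62, 94]
pushleft(23): [23, 62, 94]
popright(): [23, 62]
pushleft(60): [60, 23, 62]
pushright(49): [60, 23, 62, 49]
popright(): [60, 23, 62]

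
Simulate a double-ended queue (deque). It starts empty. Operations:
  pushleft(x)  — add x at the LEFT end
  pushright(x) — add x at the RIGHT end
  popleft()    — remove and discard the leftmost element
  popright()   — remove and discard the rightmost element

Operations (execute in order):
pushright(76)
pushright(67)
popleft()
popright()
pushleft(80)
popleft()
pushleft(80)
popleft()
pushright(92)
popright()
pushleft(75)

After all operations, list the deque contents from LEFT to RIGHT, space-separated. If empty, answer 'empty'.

pushright(76): [76]
pushright(67): [76, 67]
popleft(): [67]
popright(): []
pushleft(80): [80]
popleft(): []
pushleft(80): [80]
popleft(): []
pushright(92): [92]
popright(): []
pushleft(75): [75]

Answer: 75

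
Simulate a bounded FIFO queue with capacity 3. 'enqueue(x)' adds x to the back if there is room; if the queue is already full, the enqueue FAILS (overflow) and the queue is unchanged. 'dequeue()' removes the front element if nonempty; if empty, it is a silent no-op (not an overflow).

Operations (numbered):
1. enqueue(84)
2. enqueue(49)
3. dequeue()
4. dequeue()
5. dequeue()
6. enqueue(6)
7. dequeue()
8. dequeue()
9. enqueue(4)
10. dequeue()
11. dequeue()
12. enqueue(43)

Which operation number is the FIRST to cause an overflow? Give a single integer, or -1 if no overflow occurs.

1. enqueue(84): size=1
2. enqueue(49): size=2
3. dequeue(): size=1
4. dequeue(): size=0
5. dequeue(): empty, no-op, size=0
6. enqueue(6): size=1
7. dequeue(): size=0
8. dequeue(): empty, no-op, size=0
9. enqueue(4): size=1
10. dequeue(): size=0
11. dequeue(): empty, no-op, size=0
12. enqueue(43): size=1

Answer: -1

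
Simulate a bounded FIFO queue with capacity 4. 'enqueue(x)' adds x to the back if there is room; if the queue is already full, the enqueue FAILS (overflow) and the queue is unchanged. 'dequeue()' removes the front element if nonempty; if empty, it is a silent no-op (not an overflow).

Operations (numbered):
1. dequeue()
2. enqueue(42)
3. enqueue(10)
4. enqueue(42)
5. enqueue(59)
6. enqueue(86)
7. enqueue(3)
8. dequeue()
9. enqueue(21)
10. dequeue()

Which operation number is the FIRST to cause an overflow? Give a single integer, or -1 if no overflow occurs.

1. dequeue(): empty, no-op, size=0
2. enqueue(42): size=1
3. enqueue(10): size=2
4. enqueue(42): size=3
5. enqueue(59): size=4
6. enqueue(86): size=4=cap → OVERFLOW (fail)
7. enqueue(3): size=4=cap → OVERFLOW (fail)
8. dequeue(): size=3
9. enqueue(21): size=4
10. dequeue(): size=3

Answer: 6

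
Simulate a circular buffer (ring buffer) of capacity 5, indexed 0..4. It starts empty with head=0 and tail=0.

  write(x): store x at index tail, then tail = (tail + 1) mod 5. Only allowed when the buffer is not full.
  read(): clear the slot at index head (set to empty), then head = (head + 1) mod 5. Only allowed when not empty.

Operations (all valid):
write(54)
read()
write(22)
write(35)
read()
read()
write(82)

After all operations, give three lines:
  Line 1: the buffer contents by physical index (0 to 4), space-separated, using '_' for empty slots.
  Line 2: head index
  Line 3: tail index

write(54): buf=[54 _ _ _ _], head=0, tail=1, size=1
read(): buf=[_ _ _ _ _], head=1, tail=1, size=0
write(22): buf=[_ 22 _ _ _], head=1, tail=2, size=1
write(35): buf=[_ 22 35 _ _], head=1, tail=3, size=2
read(): buf=[_ _ 35 _ _], head=2, tail=3, size=1
read(): buf=[_ _ _ _ _], head=3, tail=3, size=0
write(82): buf=[_ _ _ 82 _], head=3, tail=4, size=1

Answer: _ _ _ 82 _
3
4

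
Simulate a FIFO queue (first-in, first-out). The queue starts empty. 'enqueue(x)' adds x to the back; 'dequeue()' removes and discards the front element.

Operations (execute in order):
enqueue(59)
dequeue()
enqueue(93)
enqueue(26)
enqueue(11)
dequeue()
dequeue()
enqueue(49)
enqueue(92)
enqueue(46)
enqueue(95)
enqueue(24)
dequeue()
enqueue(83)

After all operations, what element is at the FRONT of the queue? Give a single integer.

Answer: 49

Derivation:
enqueue(59): queue = [59]
dequeue(): queue = []
enqueue(93): queue = [93]
enqueue(26): queue = [93, 26]
enqueue(11): queue = [93, 26, 11]
dequeue(): queue = [26, 11]
dequeue(): queue = [11]
enqueue(49): queue = [11, 49]
enqueue(92): queue = [11, 49, 92]
enqueue(46): queue = [11, 49, 92, 46]
enqueue(95): queue = [11, 49, 92, 46, 95]
enqueue(24): queue = [11, 49, 92, 46, 95, 24]
dequeue(): queue = [49, 92, 46, 95, 24]
enqueue(83): queue = [49, 92, 46, 95, 24, 83]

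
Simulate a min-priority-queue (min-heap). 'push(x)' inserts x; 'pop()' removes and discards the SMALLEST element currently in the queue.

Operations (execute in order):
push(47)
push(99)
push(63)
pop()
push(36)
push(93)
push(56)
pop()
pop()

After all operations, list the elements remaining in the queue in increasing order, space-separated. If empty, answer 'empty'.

Answer: 63 93 99

Derivation:
push(47): heap contents = [47]
push(99): heap contents = [47, 99]
push(63): heap contents = [47, 63, 99]
pop() → 47: heap contents = [63, 99]
push(36): heap contents = [36, 63, 99]
push(93): heap contents = [36, 63, 93, 99]
push(56): heap contents = [36, 56, 63, 93, 99]
pop() → 36: heap contents = [56, 63, 93, 99]
pop() → 56: heap contents = [63, 93, 99]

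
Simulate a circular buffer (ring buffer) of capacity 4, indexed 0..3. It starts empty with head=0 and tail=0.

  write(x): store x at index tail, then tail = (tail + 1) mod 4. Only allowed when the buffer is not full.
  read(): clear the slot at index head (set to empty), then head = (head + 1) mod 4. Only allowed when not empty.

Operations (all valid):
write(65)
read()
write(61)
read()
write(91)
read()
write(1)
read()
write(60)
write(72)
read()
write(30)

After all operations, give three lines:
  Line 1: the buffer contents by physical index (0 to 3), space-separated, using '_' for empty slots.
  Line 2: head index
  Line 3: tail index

write(65): buf=[65 _ _ _], head=0, tail=1, size=1
read(): buf=[_ _ _ _], head=1, tail=1, size=0
write(61): buf=[_ 61 _ _], head=1, tail=2, size=1
read(): buf=[_ _ _ _], head=2, tail=2, size=0
write(91): buf=[_ _ 91 _], head=2, tail=3, size=1
read(): buf=[_ _ _ _], head=3, tail=3, size=0
write(1): buf=[_ _ _ 1], head=3, tail=0, size=1
read(): buf=[_ _ _ _], head=0, tail=0, size=0
write(60): buf=[60 _ _ _], head=0, tail=1, size=1
write(72): buf=[60 72 _ _], head=0, tail=2, size=2
read(): buf=[_ 72 _ _], head=1, tail=2, size=1
write(30): buf=[_ 72 30 _], head=1, tail=3, size=2

Answer: _ 72 30 _
1
3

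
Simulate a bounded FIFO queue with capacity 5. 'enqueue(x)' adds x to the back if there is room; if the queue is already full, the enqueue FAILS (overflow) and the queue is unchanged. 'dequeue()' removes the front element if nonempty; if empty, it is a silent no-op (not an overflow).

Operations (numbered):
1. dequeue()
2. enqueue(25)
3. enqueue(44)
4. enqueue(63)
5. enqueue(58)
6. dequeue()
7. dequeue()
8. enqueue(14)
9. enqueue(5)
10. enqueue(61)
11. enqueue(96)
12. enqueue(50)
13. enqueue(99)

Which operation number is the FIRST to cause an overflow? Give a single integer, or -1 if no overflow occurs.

1. dequeue(): empty, no-op, size=0
2. enqueue(25): size=1
3. enqueue(44): size=2
4. enqueue(63): size=3
5. enqueue(58): size=4
6. dequeue(): size=3
7. dequeue(): size=2
8. enqueue(14): size=3
9. enqueue(5): size=4
10. enqueue(61): size=5
11. enqueue(96): size=5=cap → OVERFLOW (fail)
12. enqueue(50): size=5=cap → OVERFLOW (fail)
13. enqueue(99): size=5=cap → OVERFLOW (fail)

Answer: 11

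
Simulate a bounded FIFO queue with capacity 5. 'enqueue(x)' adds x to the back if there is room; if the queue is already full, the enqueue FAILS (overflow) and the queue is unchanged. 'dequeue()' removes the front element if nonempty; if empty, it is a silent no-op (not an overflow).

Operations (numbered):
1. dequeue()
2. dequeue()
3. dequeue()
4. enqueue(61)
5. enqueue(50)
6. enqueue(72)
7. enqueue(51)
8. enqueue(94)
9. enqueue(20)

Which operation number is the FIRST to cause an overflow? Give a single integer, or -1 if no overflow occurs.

Answer: 9

Derivation:
1. dequeue(): empty, no-op, size=0
2. dequeue(): empty, no-op, size=0
3. dequeue(): empty, no-op, size=0
4. enqueue(61): size=1
5. enqueue(50): size=2
6. enqueue(72): size=3
7. enqueue(51): size=4
8. enqueue(94): size=5
9. enqueue(20): size=5=cap → OVERFLOW (fail)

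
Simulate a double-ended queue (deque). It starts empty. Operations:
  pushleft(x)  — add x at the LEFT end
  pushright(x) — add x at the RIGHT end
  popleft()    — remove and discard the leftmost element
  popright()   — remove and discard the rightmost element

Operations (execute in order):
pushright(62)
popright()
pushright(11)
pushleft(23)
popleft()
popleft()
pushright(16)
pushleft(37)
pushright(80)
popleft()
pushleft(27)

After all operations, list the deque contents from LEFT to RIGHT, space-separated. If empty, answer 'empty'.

pushright(62): [62]
popright(): []
pushright(11): [11]
pushleft(23): [23, 11]
popleft(): [11]
popleft(): []
pushright(16): [16]
pushleft(37): [37, 16]
pushright(80): [37, 16, 80]
popleft(): [16, 80]
pushleft(27): [27, 16, 80]

Answer: 27 16 80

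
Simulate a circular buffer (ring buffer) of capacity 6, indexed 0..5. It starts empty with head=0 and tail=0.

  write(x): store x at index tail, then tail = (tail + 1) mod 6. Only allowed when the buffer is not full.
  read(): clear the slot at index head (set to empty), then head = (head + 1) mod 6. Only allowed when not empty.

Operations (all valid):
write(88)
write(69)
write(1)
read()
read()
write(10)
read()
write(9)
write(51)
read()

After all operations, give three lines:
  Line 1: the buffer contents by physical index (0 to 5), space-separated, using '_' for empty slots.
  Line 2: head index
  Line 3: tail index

Answer: _ _ _ _ 9 51
4
0

Derivation:
write(88): buf=[88 _ _ _ _ _], head=0, tail=1, size=1
write(69): buf=[88 69 _ _ _ _], head=0, tail=2, size=2
write(1): buf=[88 69 1 _ _ _], head=0, tail=3, size=3
read(): buf=[_ 69 1 _ _ _], head=1, tail=3, size=2
read(): buf=[_ _ 1 _ _ _], head=2, tail=3, size=1
write(10): buf=[_ _ 1 10 _ _], head=2, tail=4, size=2
read(): buf=[_ _ _ 10 _ _], head=3, tail=4, size=1
write(9): buf=[_ _ _ 10 9 _], head=3, tail=5, size=2
write(51): buf=[_ _ _ 10 9 51], head=3, tail=0, size=3
read(): buf=[_ _ _ _ 9 51], head=4, tail=0, size=2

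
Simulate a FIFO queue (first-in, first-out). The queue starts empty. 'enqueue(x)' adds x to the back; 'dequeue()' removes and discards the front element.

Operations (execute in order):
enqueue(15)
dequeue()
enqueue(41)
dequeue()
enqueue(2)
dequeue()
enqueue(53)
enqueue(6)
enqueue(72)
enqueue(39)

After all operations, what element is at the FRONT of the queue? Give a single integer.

enqueue(15): queue = [15]
dequeue(): queue = []
enqueue(41): queue = [41]
dequeue(): queue = []
enqueue(2): queue = [2]
dequeue(): queue = []
enqueue(53): queue = [53]
enqueue(6): queue = [53, 6]
enqueue(72): queue = [53, 6, 72]
enqueue(39): queue = [53, 6, 72, 39]

Answer: 53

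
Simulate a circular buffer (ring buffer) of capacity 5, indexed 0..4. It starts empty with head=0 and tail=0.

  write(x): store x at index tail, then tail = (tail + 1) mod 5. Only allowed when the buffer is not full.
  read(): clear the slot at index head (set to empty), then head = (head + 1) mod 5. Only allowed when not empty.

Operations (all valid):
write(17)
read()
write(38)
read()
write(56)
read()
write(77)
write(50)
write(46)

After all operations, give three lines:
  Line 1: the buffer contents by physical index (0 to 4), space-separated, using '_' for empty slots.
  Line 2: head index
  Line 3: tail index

Answer: 46 _ _ 77 50
3
1

Derivation:
write(17): buf=[17 _ _ _ _], head=0, tail=1, size=1
read(): buf=[_ _ _ _ _], head=1, tail=1, size=0
write(38): buf=[_ 38 _ _ _], head=1, tail=2, size=1
read(): buf=[_ _ _ _ _], head=2, tail=2, size=0
write(56): buf=[_ _ 56 _ _], head=2, tail=3, size=1
read(): buf=[_ _ _ _ _], head=3, tail=3, size=0
write(77): buf=[_ _ _ 77 _], head=3, tail=4, size=1
write(50): buf=[_ _ _ 77 50], head=3, tail=0, size=2
write(46): buf=[46 _ _ 77 50], head=3, tail=1, size=3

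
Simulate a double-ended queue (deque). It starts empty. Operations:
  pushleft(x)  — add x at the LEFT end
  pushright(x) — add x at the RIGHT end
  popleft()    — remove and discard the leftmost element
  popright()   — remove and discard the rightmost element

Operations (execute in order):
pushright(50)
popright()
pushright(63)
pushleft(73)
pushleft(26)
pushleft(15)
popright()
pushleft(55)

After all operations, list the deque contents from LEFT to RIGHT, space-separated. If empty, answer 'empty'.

Answer: 55 15 26 73

Derivation:
pushright(50): [50]
popright(): []
pushright(63): [63]
pushleft(73): [73, 63]
pushleft(26): [26, 73, 63]
pushleft(15): [15, 26, 73, 63]
popright(): [15, 26, 73]
pushleft(55): [55, 15, 26, 73]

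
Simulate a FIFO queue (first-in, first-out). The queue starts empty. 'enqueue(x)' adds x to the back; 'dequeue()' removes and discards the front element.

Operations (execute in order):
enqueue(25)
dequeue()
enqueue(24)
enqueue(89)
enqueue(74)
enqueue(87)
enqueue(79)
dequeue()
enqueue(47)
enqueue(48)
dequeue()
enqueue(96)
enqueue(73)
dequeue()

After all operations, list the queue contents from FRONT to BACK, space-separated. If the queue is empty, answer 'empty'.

Answer: 87 79 47 48 96 73

Derivation:
enqueue(25): [25]
dequeue(): []
enqueue(24): [24]
enqueue(89): [24, 89]
enqueue(74): [24, 89, 74]
enqueue(87): [24, 89, 74, 87]
enqueue(79): [24, 89, 74, 87, 79]
dequeue(): [89, 74, 87, 79]
enqueue(47): [89, 74, 87, 79, 47]
enqueue(48): [89, 74, 87, 79, 47, 48]
dequeue(): [74, 87, 79, 47, 48]
enqueue(96): [74, 87, 79, 47, 48, 96]
enqueue(73): [74, 87, 79, 47, 48, 96, 73]
dequeue(): [87, 79, 47, 48, 96, 73]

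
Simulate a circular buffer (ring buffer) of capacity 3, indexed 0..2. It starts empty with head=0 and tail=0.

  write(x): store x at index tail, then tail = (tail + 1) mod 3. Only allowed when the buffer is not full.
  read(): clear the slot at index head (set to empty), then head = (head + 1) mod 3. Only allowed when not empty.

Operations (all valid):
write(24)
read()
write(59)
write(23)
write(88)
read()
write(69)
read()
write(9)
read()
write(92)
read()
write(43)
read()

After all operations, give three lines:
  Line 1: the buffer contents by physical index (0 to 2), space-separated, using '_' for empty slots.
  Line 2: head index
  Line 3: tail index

Answer: 92 43 _
0
2

Derivation:
write(24): buf=[24 _ _], head=0, tail=1, size=1
read(): buf=[_ _ _], head=1, tail=1, size=0
write(59): buf=[_ 59 _], head=1, tail=2, size=1
write(23): buf=[_ 59 23], head=1, tail=0, size=2
write(88): buf=[88 59 23], head=1, tail=1, size=3
read(): buf=[88 _ 23], head=2, tail=1, size=2
write(69): buf=[88 69 23], head=2, tail=2, size=3
read(): buf=[88 69 _], head=0, tail=2, size=2
write(9): buf=[88 69 9], head=0, tail=0, size=3
read(): buf=[_ 69 9], head=1, tail=0, size=2
write(92): buf=[92 69 9], head=1, tail=1, size=3
read(): buf=[92 _ 9], head=2, tail=1, size=2
write(43): buf=[92 43 9], head=2, tail=2, size=3
read(): buf=[92 43 _], head=0, tail=2, size=2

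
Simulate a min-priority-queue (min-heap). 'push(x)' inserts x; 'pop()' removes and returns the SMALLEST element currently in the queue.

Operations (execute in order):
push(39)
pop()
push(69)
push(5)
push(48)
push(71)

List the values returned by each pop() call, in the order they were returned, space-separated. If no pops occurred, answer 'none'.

Answer: 39

Derivation:
push(39): heap contents = [39]
pop() → 39: heap contents = []
push(69): heap contents = [69]
push(5): heap contents = [5, 69]
push(48): heap contents = [5, 48, 69]
push(71): heap contents = [5, 48, 69, 71]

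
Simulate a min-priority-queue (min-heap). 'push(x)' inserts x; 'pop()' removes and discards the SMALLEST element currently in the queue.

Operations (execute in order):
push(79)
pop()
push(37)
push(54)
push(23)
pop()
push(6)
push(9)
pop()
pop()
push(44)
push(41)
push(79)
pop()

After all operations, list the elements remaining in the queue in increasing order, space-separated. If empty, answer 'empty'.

push(79): heap contents = [79]
pop() → 79: heap contents = []
push(37): heap contents = [37]
push(54): heap contents = [37, 54]
push(23): heap contents = [23, 37, 54]
pop() → 23: heap contents = [37, 54]
push(6): heap contents = [6, 37, 54]
push(9): heap contents = [6, 9, 37, 54]
pop() → 6: heap contents = [9, 37, 54]
pop() → 9: heap contents = [37, 54]
push(44): heap contents = [37, 44, 54]
push(41): heap contents = [37, 41, 44, 54]
push(79): heap contents = [37, 41, 44, 54, 79]
pop() → 37: heap contents = [41, 44, 54, 79]

Answer: 41 44 54 79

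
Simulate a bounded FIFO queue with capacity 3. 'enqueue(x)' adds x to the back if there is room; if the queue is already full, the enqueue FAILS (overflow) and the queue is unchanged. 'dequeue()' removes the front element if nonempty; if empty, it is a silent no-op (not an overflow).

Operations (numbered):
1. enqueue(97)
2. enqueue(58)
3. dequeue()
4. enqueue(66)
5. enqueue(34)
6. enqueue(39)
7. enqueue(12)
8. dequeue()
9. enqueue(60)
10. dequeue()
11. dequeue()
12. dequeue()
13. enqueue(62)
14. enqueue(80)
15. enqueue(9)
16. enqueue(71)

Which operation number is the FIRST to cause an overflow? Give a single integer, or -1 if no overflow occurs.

1. enqueue(97): size=1
2. enqueue(58): size=2
3. dequeue(): size=1
4. enqueue(66): size=2
5. enqueue(34): size=3
6. enqueue(39): size=3=cap → OVERFLOW (fail)
7. enqueue(12): size=3=cap → OVERFLOW (fail)
8. dequeue(): size=2
9. enqueue(60): size=3
10. dequeue(): size=2
11. dequeue(): size=1
12. dequeue(): size=0
13. enqueue(62): size=1
14. enqueue(80): size=2
15. enqueue(9): size=3
16. enqueue(71): size=3=cap → OVERFLOW (fail)

Answer: 6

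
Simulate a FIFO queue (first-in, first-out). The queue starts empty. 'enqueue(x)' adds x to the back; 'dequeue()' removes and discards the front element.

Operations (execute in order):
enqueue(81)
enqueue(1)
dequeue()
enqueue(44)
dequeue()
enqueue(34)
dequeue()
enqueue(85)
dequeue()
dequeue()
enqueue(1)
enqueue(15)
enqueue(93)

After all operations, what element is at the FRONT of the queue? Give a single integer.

Answer: 1

Derivation:
enqueue(81): queue = [81]
enqueue(1): queue = [81, 1]
dequeue(): queue = [1]
enqueue(44): queue = [1, 44]
dequeue(): queue = [44]
enqueue(34): queue = [44, 34]
dequeue(): queue = [34]
enqueue(85): queue = [34, 85]
dequeue(): queue = [85]
dequeue(): queue = []
enqueue(1): queue = [1]
enqueue(15): queue = [1, 15]
enqueue(93): queue = [1, 15, 93]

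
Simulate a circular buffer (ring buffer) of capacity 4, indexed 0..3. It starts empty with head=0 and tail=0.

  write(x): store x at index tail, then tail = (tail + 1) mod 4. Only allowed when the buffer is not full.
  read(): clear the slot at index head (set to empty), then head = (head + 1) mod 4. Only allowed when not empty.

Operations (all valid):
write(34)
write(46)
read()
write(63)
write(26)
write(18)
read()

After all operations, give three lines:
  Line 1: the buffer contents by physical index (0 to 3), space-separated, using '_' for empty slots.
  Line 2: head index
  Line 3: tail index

write(34): buf=[34 _ _ _], head=0, tail=1, size=1
write(46): buf=[34 46 _ _], head=0, tail=2, size=2
read(): buf=[_ 46 _ _], head=1, tail=2, size=1
write(63): buf=[_ 46 63 _], head=1, tail=3, size=2
write(26): buf=[_ 46 63 26], head=1, tail=0, size=3
write(18): buf=[18 46 63 26], head=1, tail=1, size=4
read(): buf=[18 _ 63 26], head=2, tail=1, size=3

Answer: 18 _ 63 26
2
1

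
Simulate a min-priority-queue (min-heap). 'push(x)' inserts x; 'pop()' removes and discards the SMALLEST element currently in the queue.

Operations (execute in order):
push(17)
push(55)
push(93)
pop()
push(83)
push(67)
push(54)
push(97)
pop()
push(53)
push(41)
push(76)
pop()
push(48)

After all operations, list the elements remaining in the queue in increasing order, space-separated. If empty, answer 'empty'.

Answer: 48 53 55 67 76 83 93 97

Derivation:
push(17): heap contents = [17]
push(55): heap contents = [17, 55]
push(93): heap contents = [17, 55, 93]
pop() → 17: heap contents = [55, 93]
push(83): heap contents = [55, 83, 93]
push(67): heap contents = [55, 67, 83, 93]
push(54): heap contents = [54, 55, 67, 83, 93]
push(97): heap contents = [54, 55, 67, 83, 93, 97]
pop() → 54: heap contents = [55, 67, 83, 93, 97]
push(53): heap contents = [53, 55, 67, 83, 93, 97]
push(41): heap contents = [41, 53, 55, 67, 83, 93, 97]
push(76): heap contents = [41, 53, 55, 67, 76, 83, 93, 97]
pop() → 41: heap contents = [53, 55, 67, 76, 83, 93, 97]
push(48): heap contents = [48, 53, 55, 67, 76, 83, 93, 97]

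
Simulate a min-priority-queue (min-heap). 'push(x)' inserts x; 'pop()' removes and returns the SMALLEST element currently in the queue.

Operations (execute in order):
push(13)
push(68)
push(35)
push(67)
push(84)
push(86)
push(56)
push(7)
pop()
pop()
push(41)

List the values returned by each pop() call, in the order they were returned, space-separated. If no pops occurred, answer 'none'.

push(13): heap contents = [13]
push(68): heap contents = [13, 68]
push(35): heap contents = [13, 35, 68]
push(67): heap contents = [13, 35, 67, 68]
push(84): heap contents = [13, 35, 67, 68, 84]
push(86): heap contents = [13, 35, 67, 68, 84, 86]
push(56): heap contents = [13, 35, 56, 67, 68, 84, 86]
push(7): heap contents = [7, 13, 35, 56, 67, 68, 84, 86]
pop() → 7: heap contents = [13, 35, 56, 67, 68, 84, 86]
pop() → 13: heap contents = [35, 56, 67, 68, 84, 86]
push(41): heap contents = [35, 41, 56, 67, 68, 84, 86]

Answer: 7 13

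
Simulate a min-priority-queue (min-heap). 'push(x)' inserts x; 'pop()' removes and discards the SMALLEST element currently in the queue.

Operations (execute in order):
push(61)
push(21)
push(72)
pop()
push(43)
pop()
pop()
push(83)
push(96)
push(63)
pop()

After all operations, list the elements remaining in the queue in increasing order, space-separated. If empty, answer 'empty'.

Answer: 72 83 96

Derivation:
push(61): heap contents = [61]
push(21): heap contents = [21, 61]
push(72): heap contents = [21, 61, 72]
pop() → 21: heap contents = [61, 72]
push(43): heap contents = [43, 61, 72]
pop() → 43: heap contents = [61, 72]
pop() → 61: heap contents = [72]
push(83): heap contents = [72, 83]
push(96): heap contents = [72, 83, 96]
push(63): heap contents = [63, 72, 83, 96]
pop() → 63: heap contents = [72, 83, 96]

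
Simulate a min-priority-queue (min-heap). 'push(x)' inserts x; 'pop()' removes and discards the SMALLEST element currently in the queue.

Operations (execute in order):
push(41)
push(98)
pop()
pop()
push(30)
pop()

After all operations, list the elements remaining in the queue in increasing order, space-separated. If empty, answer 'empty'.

push(41): heap contents = [41]
push(98): heap contents = [41, 98]
pop() → 41: heap contents = [98]
pop() → 98: heap contents = []
push(30): heap contents = [30]
pop() → 30: heap contents = []

Answer: empty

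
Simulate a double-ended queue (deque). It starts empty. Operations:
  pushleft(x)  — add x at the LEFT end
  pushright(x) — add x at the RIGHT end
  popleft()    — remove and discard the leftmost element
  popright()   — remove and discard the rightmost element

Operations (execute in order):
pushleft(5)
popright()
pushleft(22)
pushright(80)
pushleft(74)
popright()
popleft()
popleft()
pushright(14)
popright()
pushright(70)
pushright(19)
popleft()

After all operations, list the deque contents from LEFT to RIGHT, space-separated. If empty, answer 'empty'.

pushleft(5): [5]
popright(): []
pushleft(22): [22]
pushright(80): [22, 80]
pushleft(74): [74, 22, 80]
popright(): [74, 22]
popleft(): [22]
popleft(): []
pushright(14): [14]
popright(): []
pushright(70): [70]
pushright(19): [70, 19]
popleft(): [19]

Answer: 19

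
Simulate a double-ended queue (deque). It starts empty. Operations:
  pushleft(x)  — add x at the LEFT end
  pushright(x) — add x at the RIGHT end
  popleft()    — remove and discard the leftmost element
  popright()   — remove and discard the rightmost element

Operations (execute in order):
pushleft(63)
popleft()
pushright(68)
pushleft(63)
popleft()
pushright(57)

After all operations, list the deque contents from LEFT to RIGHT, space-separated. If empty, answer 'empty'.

pushleft(63): [63]
popleft(): []
pushright(68): [68]
pushleft(63): [63, 68]
popleft(): [68]
pushright(57): [68, 57]

Answer: 68 57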